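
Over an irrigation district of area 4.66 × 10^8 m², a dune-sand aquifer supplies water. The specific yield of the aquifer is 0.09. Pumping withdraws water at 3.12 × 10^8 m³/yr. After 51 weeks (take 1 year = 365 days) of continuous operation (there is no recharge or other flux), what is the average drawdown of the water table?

Q = 3.12 × 10^8 m³/yr = 8.548 × 10^5 m³/d
t = 51 weeks = 357 d
ΔV = Q × t = 8.548 × 10^5 m³/d × 357 d = 3.052 × 10^8 m³
Δh = ΔV / (Sy × A) = 3.052 × 10^8 / (0.09 × 4.66 × 10^8) = 7.276 m

Δh ≈ 7.28 m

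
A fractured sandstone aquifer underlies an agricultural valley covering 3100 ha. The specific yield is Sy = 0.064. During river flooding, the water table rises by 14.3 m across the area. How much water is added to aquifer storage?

ΔV ≈ 2.84 × 10^7 m³

A = 3100 ha = 3.1 × 10^7 m²
ΔV = Sy × A × Δh = 0.064 × 3.1 × 10^7 m² × 14.3 m = 2.837 × 10^7 m³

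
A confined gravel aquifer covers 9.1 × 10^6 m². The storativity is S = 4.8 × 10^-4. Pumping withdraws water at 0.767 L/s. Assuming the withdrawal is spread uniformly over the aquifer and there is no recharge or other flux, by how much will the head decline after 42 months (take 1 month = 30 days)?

Q = 0.767 L/s = 66.27 m³/d
t = 42 months = 1260 d
ΔV = Q × t = 66.27 m³/d × 1260 d = 83500 m³
Δh = ΔV / (S × A) = 83500 / (4.8 × 10^-4 × 9.1 × 10^6) = 19.12 m

Δh ≈ 19.1 m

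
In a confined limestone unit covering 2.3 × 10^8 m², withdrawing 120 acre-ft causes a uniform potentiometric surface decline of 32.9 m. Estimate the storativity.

S ≈ 2 × 10^-5

ΔV = 120 acre-ft = 1.48 × 10^5 m³
S = ΔV / (A × Δh) = 1.48 × 10^5 m³ / (2.3 × 10^8 m² × 32.9 m) = 1.956 × 10^-5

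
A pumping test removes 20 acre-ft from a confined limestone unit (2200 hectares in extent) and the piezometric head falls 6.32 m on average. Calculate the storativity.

S ≈ 1.8 × 10^-4

A = 2200 hectares = 2.2 × 10^7 m²
ΔV = 20 acre-ft = 24670 m³
S = ΔV / (A × Δh) = 24670 m³ / (2.2 × 10^7 m² × 6.32 m) = 1.774 × 10^-4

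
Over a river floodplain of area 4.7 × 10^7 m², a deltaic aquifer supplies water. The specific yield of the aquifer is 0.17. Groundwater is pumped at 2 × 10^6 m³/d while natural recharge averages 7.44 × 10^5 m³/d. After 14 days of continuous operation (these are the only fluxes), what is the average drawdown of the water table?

Δh ≈ 2.2 m

Net abstraction = 2 × 10^6 − 7.44 × 10^5 = 1.256 × 10^6 m³/d
ΔV = Q × t = 1.256 × 10^6 m³/d × 14 d = 1.758 × 10^7 m³
Δh = ΔV / (Sy × A) = 1.758 × 10^7 / (0.17 × 4.7 × 10^7) = 2.201 m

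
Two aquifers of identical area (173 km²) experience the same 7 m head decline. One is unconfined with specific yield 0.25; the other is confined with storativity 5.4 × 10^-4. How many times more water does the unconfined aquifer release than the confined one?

ΔV_u / ΔV_c ≈ 463

A = 173 km² = 1.73 × 10^8 m²
Unconfined: ΔV_u = Sy × A × Δh = 0.25 × 1.73 × 10^8 × 7 = 3.027 × 10^8 m³
Confined: ΔV_c = S × A × Δh = 5.4 × 10^-4 × 1.73 × 10^8 × 7 = 6.539 × 10^5 m³
Ratio = ΔV_u / ΔV_c = Sy / S = 0.25 / 5.4 × 10^-4 = 463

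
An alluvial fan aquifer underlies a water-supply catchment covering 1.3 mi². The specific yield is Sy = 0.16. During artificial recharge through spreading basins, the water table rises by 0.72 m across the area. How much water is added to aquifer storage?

ΔV ≈ 3.88 × 10^5 m³

A = 1.3 mi² = 3.367 × 10^6 m²
ΔV = Sy × A × Δh = 0.16 × 3.367 × 10^6 m² × 0.72 m = 3.879 × 10^5 m³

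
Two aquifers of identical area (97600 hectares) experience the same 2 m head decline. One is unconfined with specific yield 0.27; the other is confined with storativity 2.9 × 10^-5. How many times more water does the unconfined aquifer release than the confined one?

A = 97600 hectares = 9.76 × 10^8 m²
Unconfined: ΔV_u = Sy × A × Δh = 0.27 × 9.76 × 10^8 × 2 = 5.27 × 10^8 m³
Confined: ΔV_c = S × A × Δh = 2.9 × 10^-5 × 9.76 × 10^8 × 2 = 56610 m³
Ratio = ΔV_u / ΔV_c = Sy / S = 0.27 / 2.9 × 10^-5 = 9310

ΔV_u / ΔV_c ≈ 9310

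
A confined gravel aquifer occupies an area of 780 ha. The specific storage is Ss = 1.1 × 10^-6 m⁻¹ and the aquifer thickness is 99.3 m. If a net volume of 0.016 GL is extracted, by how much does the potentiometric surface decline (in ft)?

Δh ≈ 61.6 ft

S = Ss × b = 1.1 × 10^-6 m⁻¹ × 99.3 m = 1.092 × 10^-4
A = 780 ha = 7.8 × 10^6 m²
ΔV = 0.016 GL = 16000 m³
Δh = ΔV / (S × A) = 16000 m³ / (1.092 × 10^-4 × 7.8 × 10^6 m²) = 18.78 m
Δh = 18.78 m = 61.61 ft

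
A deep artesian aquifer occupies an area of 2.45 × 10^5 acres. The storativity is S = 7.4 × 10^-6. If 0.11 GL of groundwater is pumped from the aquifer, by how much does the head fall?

A = 2.45 × 10^5 acres = 9.915 × 10^8 m²
ΔV = 0.11 GL = 1.1 × 10^5 m³
Δh = ΔV / (S × A) = 1.1 × 10^5 m³ / (7.4 × 10^-6 × 9.915 × 10^8 m²) = 14.99 m

Δh ≈ 15 m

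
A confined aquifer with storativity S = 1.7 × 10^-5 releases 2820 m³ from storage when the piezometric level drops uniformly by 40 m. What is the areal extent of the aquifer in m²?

A ≈ 4.15 × 10^6 m²

A = ΔV / (S × Δh) = 2820 / (1.7 × 10^-5 × 40) = 4.147 × 10^6 m²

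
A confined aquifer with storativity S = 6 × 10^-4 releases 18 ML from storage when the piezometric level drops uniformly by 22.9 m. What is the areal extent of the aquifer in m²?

ΔV = 18 ML = 18000 m³
A = ΔV / (S × Δh) = 18000 / (6 × 10^-4 × 22.9) = 1.31 × 10^6 m²

A ≈ 1.31 × 10^6 m²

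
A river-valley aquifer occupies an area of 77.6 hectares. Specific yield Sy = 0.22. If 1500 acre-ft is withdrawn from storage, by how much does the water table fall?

A = 77.6 hectares = 7.76 × 10^5 m²
ΔV = 1500 acre-ft = 1.85 × 10^6 m³
Δh = ΔV / (Sy × A) = 1.85 × 10^6 m³ / (0.22 × 7.76 × 10^5 m²) = 10.84 m

Δh ≈ 10.8 m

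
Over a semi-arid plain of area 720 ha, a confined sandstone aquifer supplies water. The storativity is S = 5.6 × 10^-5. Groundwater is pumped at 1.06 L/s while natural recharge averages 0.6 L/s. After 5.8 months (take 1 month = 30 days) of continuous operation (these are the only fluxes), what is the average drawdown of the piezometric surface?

A = 720 ha = 7.2 × 10^6 m²
Net abstraction = 1.06 − 0.6 = 0.46 L/s
Q_net = 0.46 L/s = 39.74 m³/d
t = 5.8 months = 174 d
ΔV = Q × t = 39.74 m³/d × 174 d = 6915 m³
Δh = ΔV / (S × A) = 6915 / (5.6 × 10^-5 × 7.2 × 10^6) = 17.15 m

Δh ≈ 17.2 m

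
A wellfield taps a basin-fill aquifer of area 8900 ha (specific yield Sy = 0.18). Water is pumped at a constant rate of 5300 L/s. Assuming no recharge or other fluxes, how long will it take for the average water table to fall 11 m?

A = 8900 ha = 8.9 × 10^7 m²
ΔV = Sy × A × Δh = 0.18 × 8.9 × 10^7 × 11 = 1.762 × 10^8 m³
Q = 5300 L/s = 4.579 × 10^5 m³/d
t = ΔV / Q = 1.762 × 10^8 m³ / 4.579 × 10^5 m³/d = 384.8 d

t ≈ 385 days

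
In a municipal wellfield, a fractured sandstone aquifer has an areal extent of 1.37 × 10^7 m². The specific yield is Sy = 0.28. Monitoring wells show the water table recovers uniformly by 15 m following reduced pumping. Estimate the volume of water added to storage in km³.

ΔV = Sy × A × Δh = 0.28 × 1.37 × 10^7 m² × 15 m = 5.754 × 10^7 m³
ΔV = 5.754 × 10^7 m³ = 0.05754 km³

ΔV ≈ 0.0575 km³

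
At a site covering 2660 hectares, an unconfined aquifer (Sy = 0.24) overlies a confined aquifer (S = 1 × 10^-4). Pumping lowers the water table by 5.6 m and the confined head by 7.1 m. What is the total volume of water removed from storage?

A = 2660 hectares = 2.66 × 10^7 m²
Unconfined: ΔV_u = Sy × A × Δh_u = 0.24 × 2.66 × 10^7 × 5.6 = 3.575 × 10^7 m³
Confined: ΔV_c = S × A × Δh_c = 1 × 10^-4 × 2.66 × 10^7 × 7.1 = 18890 m³
Total ΔV = 3.575 × 10^7 + 18890 = 3.577 × 10^7 m³

ΔV ≈ 3.58 × 10^7 m³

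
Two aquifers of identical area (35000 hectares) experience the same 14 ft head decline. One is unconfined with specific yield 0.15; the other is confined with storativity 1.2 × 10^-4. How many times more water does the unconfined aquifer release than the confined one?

A = 35000 hectares = 3.5 × 10^8 m²
Δh = 14 ft = 4.267 m
Unconfined: ΔV_u = Sy × A × Δh = 0.15 × 3.5 × 10^8 × 4.267 = 2.24 × 10^8 m³
Confined: ΔV_c = S × A × Δh = 1.2 × 10^-4 × 3.5 × 10^8 × 4.267 = 1.792 × 10^5 m³
Ratio = ΔV_u / ΔV_c = Sy / S = 0.15 / 1.2 × 10^-4 = 1250

ΔV_u / ΔV_c ≈ 1250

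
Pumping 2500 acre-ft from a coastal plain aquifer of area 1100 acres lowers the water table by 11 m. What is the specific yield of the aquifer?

A = 1100 acres = 4.452 × 10^6 m²
ΔV = 2500 acre-ft = 3.084 × 10^6 m³
Sy = ΔV / (A × Δh) = 3.084 × 10^6 m³ / (4.452 × 10^6 m² × 11 m) = 0.06298

Sy ≈ 0.063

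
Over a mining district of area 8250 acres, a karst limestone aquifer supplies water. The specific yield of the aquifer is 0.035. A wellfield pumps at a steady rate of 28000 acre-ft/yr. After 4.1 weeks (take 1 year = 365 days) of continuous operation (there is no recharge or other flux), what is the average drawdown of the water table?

Δh ≈ 2.32 m

A = 8250 acres = 3.339 × 10^7 m²
Q = 28000 acre-ft/yr = 94620 m³/d
t = 4.1 weeks = 28.7 d
ΔV = Q × t = 94620 m³/d × 28.7 d = 2.716 × 10^6 m³
Δh = ΔV / (Sy × A) = 2.716 × 10^6 / (0.035 × 3.339 × 10^7) = 2.324 m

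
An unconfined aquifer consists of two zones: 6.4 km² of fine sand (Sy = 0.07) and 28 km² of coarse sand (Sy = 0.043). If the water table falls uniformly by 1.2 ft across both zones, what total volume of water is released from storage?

A₁ = 6.4 km² = 6.4 × 10^6 m²; A₂ = 28 km² = 2.8 × 10^7 m²
Δh = 1.2 ft = 0.3658 m
ΔV₁ = 0.07 × 6.4 × 10^6 × 0.3658 = 1.639 × 10^5 m³
ΔV₂ = 0.043 × 2.8 × 10^7 × 0.3658 = 4.404 × 10^5 m³
ΔV = ΔV₁ + ΔV₂ = 6.042 × 10^5 m³

ΔV ≈ 6.04 × 10^5 m³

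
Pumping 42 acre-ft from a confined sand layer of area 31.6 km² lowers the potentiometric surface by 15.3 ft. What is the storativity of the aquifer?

A = 31.6 km² = 3.16 × 10^7 m²
Δh = 15.3 ft = 4.663 m
ΔV = 42 acre-ft = 51810 m³
S = ΔV / (A × Δh) = 51810 m³ / (3.16 × 10^7 m² × 4.663 m) = 3.516 × 10^-4

S ≈ 3.5 × 10^-4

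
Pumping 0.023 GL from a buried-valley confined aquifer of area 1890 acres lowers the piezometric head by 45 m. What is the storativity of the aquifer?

S ≈ 6.7 × 10^-5

A = 1890 acres = 7.649 × 10^6 m²
ΔV = 0.023 GL = 23000 m³
S = ΔV / (A × Δh) = 23000 m³ / (7.649 × 10^6 m² × 45 m) = 6.682 × 10^-5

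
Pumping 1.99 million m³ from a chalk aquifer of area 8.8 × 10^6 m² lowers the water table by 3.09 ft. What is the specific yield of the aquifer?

Δh = 3.09 ft = 0.9418 m
ΔV = 1.99 million m³ = 1.99 × 10^6 m³
Sy = ΔV / (A × Δh) = 1.99 × 10^6 m³ / (8.8 × 10^6 m² × 0.9418 m) = 0.2401

Sy ≈ 0.24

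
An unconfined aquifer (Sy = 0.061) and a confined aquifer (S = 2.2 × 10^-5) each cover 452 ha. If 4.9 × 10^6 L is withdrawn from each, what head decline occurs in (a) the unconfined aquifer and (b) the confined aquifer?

A = 452 ha = 4.52 × 10^6 m²
ΔV = 4.9 × 10^6 L = 4900 m³
Unconfined: Δh_u = ΔV/(Sy·A) = 4900/(0.061 × 4.52 × 10^6) = 0.01777 m
Confined: Δh_c = ΔV/(S·A) = 4900/(2.2 × 10^-5 × 4.52 × 10^6) = 49.28 m

Δh_u ≈ 0.0178 m; Δh_c ≈ 49.3 m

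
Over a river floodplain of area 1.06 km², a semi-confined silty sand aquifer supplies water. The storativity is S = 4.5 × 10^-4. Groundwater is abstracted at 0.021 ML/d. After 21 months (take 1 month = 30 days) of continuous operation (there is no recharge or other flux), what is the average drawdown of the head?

A = 1.06 km² = 1.06 × 10^6 m²
Q = 0.021 ML/d = 21 m³/d
t = 21 months = 630 d
ΔV = Q × t = 21 m³/d × 630 d = 13230 m³
Δh = ΔV / (S × A) = 13230 / (4.5 × 10^-4 × 1.06 × 10^6) = 27.74 m

Δh ≈ 27.7 m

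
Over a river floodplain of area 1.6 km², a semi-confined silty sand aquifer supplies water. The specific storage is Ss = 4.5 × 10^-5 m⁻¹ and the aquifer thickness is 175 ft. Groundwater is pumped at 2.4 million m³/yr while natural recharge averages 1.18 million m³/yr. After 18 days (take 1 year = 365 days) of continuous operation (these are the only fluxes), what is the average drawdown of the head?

b = 175 ft = 53.34 m
S = Ss × b = 4.5 × 10^-5 m⁻¹ × 53.34 m = 2.4 × 10^-3
A = 1.6 km² = 1.6 × 10^6 m²
Net abstraction = 2.4 − 1.18 = 1.22 million m³/yr
Q_net = 1.22 million m³/yr = 3342 m³/d
ΔV = Q × t = 3342 m³/d × 18 d = 60160 m³
Δh = ΔV / (S × A) = 60160 / (0.0024 × 1.6 × 10^6) = 15.67 m

Δh ≈ 15.7 m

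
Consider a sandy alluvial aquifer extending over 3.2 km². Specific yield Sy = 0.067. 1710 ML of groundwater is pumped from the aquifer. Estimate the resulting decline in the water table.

Δh ≈ 7.98 m

A = 3.2 km² = 3.2 × 10^6 m²
ΔV = 1710 ML = 1.71 × 10^6 m³
Δh = ΔV / (Sy × A) = 1.71 × 10^6 m³ / (0.067 × 3.2 × 10^6 m²) = 7.976 m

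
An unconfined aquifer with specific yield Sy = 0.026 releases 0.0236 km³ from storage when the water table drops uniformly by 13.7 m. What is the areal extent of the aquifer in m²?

A ≈ 6.63 × 10^7 m²

ΔV = 0.0236 km³ = 2.36 × 10^7 m³
A = ΔV / (Sy × Δh) = 2.36 × 10^7 / (0.026 × 13.7) = 6.625 × 10^7 m²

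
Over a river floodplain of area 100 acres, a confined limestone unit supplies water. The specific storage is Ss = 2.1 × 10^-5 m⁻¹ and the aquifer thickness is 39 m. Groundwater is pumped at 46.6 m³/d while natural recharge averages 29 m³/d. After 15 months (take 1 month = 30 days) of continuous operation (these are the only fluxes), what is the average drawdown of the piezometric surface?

Δh ≈ 23.9 m

S = Ss × b = 2.1 × 10^-5 m⁻¹ × 39 m = 8.19 × 10^-4
A = 100 acres = 4.047 × 10^5 m²
Net abstraction = 46.6 − 29 = 17.6 m³/d
t = 15 months = 450 d
ΔV = Q × t = 17.6 m³/d × 450 d = 7920 m³
Δh = ΔV / (S × A) = 7920 / (8.19 × 10^-4 × 4.047 × 10^5) = 23.9 m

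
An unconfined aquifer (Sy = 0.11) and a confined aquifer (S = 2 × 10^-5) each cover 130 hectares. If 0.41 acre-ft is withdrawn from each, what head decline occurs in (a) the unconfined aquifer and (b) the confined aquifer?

A = 130 hectares = 1.3 × 10^6 m²
ΔV = 0.41 acre-ft = 505.7 m³
Unconfined: Δh_u = ΔV/(Sy·A) = 505.7/(0.11 × 1.3 × 10^6) = 0.003537 m
Confined: Δh_c = ΔV/(S·A) = 505.7/(2 × 10^-5 × 1.3 × 10^6) = 19.45 m

Δh_u ≈ 0.00354 m; Δh_c ≈ 19.5 m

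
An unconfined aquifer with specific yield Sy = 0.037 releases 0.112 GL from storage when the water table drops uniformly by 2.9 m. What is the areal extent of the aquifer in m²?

A ≈ 1.04 × 10^6 m²

ΔV = 0.112 GL = 1.12 × 10^5 m³
A = ΔV / (Sy × Δh) = 1.12 × 10^5 / (0.037 × 2.9) = 1.044 × 10^6 m²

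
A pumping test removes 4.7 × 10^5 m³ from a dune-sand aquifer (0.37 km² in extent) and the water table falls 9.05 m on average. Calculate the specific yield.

A = 0.37 km² = 3.7 × 10^5 m²
Sy = ΔV / (A × Δh) = 4.7 × 10^5 m³ / (3.7 × 10^5 m² × 9.05 m) = 0.1404

Sy ≈ 0.14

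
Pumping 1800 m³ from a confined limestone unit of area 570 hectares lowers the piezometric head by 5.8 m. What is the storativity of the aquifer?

S ≈ 5.4 × 10^-5

A = 570 hectares = 5.7 × 10^6 m²
S = ΔV / (A × Δh) = 1800 m³ / (5.7 × 10^6 m² × 5.8 m) = 5.445 × 10^-5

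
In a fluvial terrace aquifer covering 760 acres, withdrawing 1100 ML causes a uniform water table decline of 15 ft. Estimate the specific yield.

A = 760 acres = 3.076 × 10^6 m²
Δh = 15 ft = 4.572 m
ΔV = 1100 ML = 1.1 × 10^6 m³
Sy = ΔV / (A × Δh) = 1.1 × 10^6 m³ / (3.076 × 10^6 m² × 4.572 m) = 0.07823

Sy ≈ 0.078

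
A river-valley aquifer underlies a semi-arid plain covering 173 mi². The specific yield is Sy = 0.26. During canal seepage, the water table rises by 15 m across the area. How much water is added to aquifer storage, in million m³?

ΔV ≈ 1750 million m³

A = 173 mi² = 4.481 × 10^8 m²
ΔV = Sy × A × Δh = 0.26 × 4.481 × 10^8 m² × 15 m = 1.747 × 10^9 m³
ΔV = 1.747 × 10^9 m³ = 1747 million m³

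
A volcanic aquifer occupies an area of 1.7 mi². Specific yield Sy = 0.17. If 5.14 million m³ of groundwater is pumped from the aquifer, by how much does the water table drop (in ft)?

Δh ≈ 22.5 ft

A = 1.7 mi² = 4.403 × 10^6 m²
ΔV = 5.14 million m³ = 5.14 × 10^6 m³
Δh = ΔV / (Sy × A) = 5.14 × 10^6 m³ / (0.17 × 4.403 × 10^6 m²) = 6.867 m
Δh = 6.867 m = 22.53 ft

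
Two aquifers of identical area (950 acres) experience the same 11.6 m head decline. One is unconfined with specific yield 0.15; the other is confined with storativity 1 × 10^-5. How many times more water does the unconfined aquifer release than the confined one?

A = 950 acres = 3.845 × 10^6 m²
Unconfined: ΔV_u = Sy × A × Δh = 0.15 × 3.845 × 10^6 × 11.6 = 6.689 × 10^6 m³
Confined: ΔV_c = S × A × Δh = 1 × 10^-5 × 3.845 × 10^6 × 11.6 = 446 m³
Ratio = ΔV_u / ΔV_c = Sy / S = 0.15 / 1 × 10^-5 = 15000

ΔV_u / ΔV_c ≈ 15000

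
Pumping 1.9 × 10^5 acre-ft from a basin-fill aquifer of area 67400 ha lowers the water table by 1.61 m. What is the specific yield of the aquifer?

A = 67400 ha = 6.74 × 10^8 m²
ΔV = 1.9 × 10^5 acre-ft = 2.344 × 10^8 m³
Sy = ΔV / (A × Δh) = 2.344 × 10^8 m³ / (6.74 × 10^8 m² × 1.61 m) = 0.216

Sy ≈ 0.22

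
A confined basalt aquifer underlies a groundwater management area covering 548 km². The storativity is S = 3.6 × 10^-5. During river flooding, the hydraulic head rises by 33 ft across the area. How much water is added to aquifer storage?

ΔV ≈ 1.98 × 10^5 m³

A = 548 km² = 5.48 × 10^8 m²
Δh = 33 ft = 10.06 m
ΔV = S × A × Δh = 3.6 × 10^-5 × 5.48 × 10^8 m² × 10.06 m = 1.984 × 10^5 m³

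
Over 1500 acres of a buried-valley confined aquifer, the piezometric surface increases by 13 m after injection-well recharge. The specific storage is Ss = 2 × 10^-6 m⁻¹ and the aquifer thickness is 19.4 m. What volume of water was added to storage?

S = Ss × b = 2 × 10^-6 m⁻¹ × 19.4 m = 3.88 × 10^-5
A = 1500 acres = 6.07 × 10^6 m²
ΔV = S × A × Δh = 3.88 × 10^-5 × 6.07 × 10^6 m² × 13 m = 3062 m³

ΔV ≈ 3060 m³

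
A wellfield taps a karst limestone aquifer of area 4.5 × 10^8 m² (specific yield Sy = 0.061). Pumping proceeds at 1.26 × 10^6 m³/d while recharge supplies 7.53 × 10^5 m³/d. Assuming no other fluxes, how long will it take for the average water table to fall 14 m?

ΔV = Sy × A × Δh = 0.061 × 4.5 × 10^8 × 14 = 3.843 × 10^8 m³
Net withdrawal = 1.26 × 10^6 − 7.53 × 10^5 = 5.07 × 10^5 m³/d
t = ΔV / Q = 3.843 × 10^8 m³ / 5.07 × 10^5 m³/d = 758 d

t ≈ 758 days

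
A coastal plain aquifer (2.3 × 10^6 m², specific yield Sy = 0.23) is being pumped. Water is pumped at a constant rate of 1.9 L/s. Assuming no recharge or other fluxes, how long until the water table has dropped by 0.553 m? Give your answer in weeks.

ΔV = Sy × A × Δh = 0.23 × 2.3 × 10^6 × 0.553 = 2.925 × 10^5 m³
Q = 1.9 L/s = 164.2 m³/d
t = ΔV / Q = 2.925 × 10^5 m³ / 164.2 m³/d = 1782 d
t = 1782 d ≈ 254.6 weeks

t ≈ 255 weeks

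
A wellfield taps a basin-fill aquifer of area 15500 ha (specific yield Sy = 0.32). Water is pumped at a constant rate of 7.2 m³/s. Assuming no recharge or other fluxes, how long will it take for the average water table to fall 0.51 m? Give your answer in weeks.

t ≈ 5.81 weeks

A = 15500 ha = 1.55 × 10^8 m²
ΔV = Sy × A × Δh = 0.32 × 1.55 × 10^8 × 0.51 = 2.53 × 10^7 m³
Q = 7.2 m³/s = 6.221 × 10^5 m³/d
t = ΔV / Q = 2.53 × 10^7 m³ / 6.221 × 10^5 m³/d = 40.66 d
t = 40.66 d ≈ 5.809 weeks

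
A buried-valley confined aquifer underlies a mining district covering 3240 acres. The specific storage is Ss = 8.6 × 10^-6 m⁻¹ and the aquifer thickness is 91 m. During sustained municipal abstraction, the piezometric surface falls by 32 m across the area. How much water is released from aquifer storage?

S = Ss × b = 8.6 × 10^-6 m⁻¹ × 91 m = 7.826 × 10^-4
A = 3240 acres = 1.311 × 10^7 m²
ΔV = S × A × Δh = 7.826 × 10^-4 × 1.311 × 10^7 m² × 32 m = 3.284 × 10^5 m³

ΔV ≈ 3.28 × 10^5 m³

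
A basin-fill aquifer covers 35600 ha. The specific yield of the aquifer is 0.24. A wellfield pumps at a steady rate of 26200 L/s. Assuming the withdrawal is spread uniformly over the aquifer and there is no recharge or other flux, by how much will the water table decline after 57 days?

Δh ≈ 1.51 m

A = 35600 ha = 3.56 × 10^8 m²
Q = 26200 L/s = 2.264 × 10^6 m³/d
ΔV = Q × t = 2.264 × 10^6 m³/d × 57 d = 1.29 × 10^8 m³
Δh = ΔV / (Sy × A) = 1.29 × 10^8 / (0.24 × 3.56 × 10^8) = 1.51 m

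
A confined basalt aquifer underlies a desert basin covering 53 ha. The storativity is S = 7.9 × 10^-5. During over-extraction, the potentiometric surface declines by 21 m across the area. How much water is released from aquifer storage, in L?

A = 53 ha = 5.3 × 10^5 m²
ΔV = S × A × Δh = 7.9 × 10^-5 × 5.3 × 10^5 m² × 21 m = 879.3 m³
ΔV = 879.3 m³ = 8.793 × 10^5 L

ΔV ≈ 8.79 × 10^5 L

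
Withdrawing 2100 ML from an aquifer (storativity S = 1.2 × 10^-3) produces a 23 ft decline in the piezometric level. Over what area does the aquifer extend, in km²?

A ≈ 250 km²

Δh = 23 ft = 7.01 m
ΔV = 2100 ML = 2.1 × 10^6 m³
A = ΔV / (S × Δh) = 2.1 × 10^6 / (0.0012 × 7.01) = 2.496 × 10^8 m²
A = 2.496 × 10^8 m² = 249.6 km²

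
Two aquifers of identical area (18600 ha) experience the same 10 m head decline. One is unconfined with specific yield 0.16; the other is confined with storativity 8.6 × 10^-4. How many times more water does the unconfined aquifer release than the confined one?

ΔV_u / ΔV_c ≈ 186

A = 18600 ha = 1.86 × 10^8 m²
Unconfined: ΔV_u = Sy × A × Δh = 0.16 × 1.86 × 10^8 × 10 = 2.976 × 10^8 m³
Confined: ΔV_c = S × A × Δh = 8.6 × 10^-4 × 1.86 × 10^8 × 10 = 1.6 × 10^6 m³
Ratio = ΔV_u / ΔV_c = Sy / S = 0.16 / 8.6 × 10^-4 = 186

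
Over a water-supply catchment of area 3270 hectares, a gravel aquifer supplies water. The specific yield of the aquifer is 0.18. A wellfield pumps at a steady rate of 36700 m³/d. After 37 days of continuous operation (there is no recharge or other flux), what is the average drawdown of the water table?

Δh ≈ 0.231 m

A = 3270 hectares = 3.27 × 10^7 m²
ΔV = Q × t = 36700 m³/d × 37 d = 1.358 × 10^6 m³
Δh = ΔV / (Sy × A) = 1.358 × 10^6 / (0.18 × 3.27 × 10^7) = 0.2307 m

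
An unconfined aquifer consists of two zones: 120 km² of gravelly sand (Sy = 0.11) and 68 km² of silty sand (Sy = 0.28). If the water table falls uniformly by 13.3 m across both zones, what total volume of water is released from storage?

ΔV ≈ 4.29 × 10^8 m³

A₁ = 120 km² = 1.2 × 10^8 m²; A₂ = 68 km² = 6.8 × 10^7 m²
ΔV₁ = 0.11 × 1.2 × 10^8 × 13.3 = 1.756 × 10^8 m³
ΔV₂ = 0.28 × 6.8 × 10^7 × 13.3 = 2.532 × 10^8 m³
ΔV = ΔV₁ + ΔV₂ = 4.288 × 10^8 m³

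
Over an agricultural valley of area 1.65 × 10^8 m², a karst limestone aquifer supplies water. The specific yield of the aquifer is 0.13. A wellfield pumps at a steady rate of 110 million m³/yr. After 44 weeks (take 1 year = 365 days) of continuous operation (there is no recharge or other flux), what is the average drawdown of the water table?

Δh ≈ 4.33 m

Q = 110 million m³/yr = 3.014 × 10^5 m³/d
t = 44 weeks = 308 d
ΔV = Q × t = 3.014 × 10^5 m³/d × 308 d = 9.282 × 10^7 m³
Δh = ΔV / (Sy × A) = 9.282 × 10^7 / (0.13 × 1.65 × 10^8) = 4.327 m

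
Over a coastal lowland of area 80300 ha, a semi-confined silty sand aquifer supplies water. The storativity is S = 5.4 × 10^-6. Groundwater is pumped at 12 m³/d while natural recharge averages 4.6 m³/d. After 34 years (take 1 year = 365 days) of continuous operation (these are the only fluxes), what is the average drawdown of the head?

A = 80300 ha = 8.03 × 10^8 m²
Net abstraction = 12 − 4.6 = 7.4 m³/d
t = 34 years = 12410 d
ΔV = Q × t = 7.4 m³/d × 12410 d = 91830 m³
Δh = ΔV / (S × A) = 91830 / (5.4 × 10^-6 × 8.03 × 10^8) = 21.18 m

Δh ≈ 21.2 m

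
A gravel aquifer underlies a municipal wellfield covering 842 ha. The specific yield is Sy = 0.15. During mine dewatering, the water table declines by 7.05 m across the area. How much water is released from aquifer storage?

ΔV ≈ 8.9 × 10^6 m³

A = 842 ha = 8.42 × 10^6 m²
ΔV = Sy × A × Δh = 0.15 × 8.42 × 10^6 m² × 7.05 m = 8.904 × 10^6 m³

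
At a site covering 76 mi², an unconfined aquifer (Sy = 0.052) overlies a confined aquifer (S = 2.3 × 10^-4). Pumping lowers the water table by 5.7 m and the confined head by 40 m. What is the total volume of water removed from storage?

A = 76 mi² = 1.968 × 10^8 m²
Unconfined: ΔV_u = Sy × A × Δh_u = 0.052 × 1.968 × 10^8 × 5.7 = 5.834 × 10^7 m³
Confined: ΔV_c = S × A × Δh_c = 2.3 × 10^-4 × 1.968 × 10^8 × 40 = 1.811 × 10^6 m³
Total ΔV = 5.834 × 10^7 + 1.811 × 10^6 = 6.015 × 10^7 m³

ΔV ≈ 6.02 × 10^7 m³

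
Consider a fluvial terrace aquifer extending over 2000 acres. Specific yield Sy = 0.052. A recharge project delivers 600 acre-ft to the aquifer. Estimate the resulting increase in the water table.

Δh ≈ 1.76 m

A = 2000 acres = 8.094 × 10^6 m²
ΔV = 600 acre-ft = 7.401 × 10^5 m³
Δh = ΔV / (Sy × A) = 7.401 × 10^5 m³ / (0.052 × 8.094 × 10^6 m²) = 1.758 m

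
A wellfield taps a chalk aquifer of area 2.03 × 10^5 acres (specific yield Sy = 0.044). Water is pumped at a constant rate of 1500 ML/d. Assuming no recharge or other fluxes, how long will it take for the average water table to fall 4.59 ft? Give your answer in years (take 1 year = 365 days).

A = 2.03 × 10^5 acres = 8.215 × 10^8 m²
Δh = 4.59 ft = 1.399 m
ΔV = Sy × A × Δh = 0.044 × 8.215 × 10^8 × 1.399 = 5.057 × 10^7 m³
Q = 1500 ML/d = 1.5 × 10^6 m³/d
t = ΔV / Q = 5.057 × 10^7 m³ / 1.5 × 10^6 m³/d = 33.71 d
t = 33.71 d ≈ 0.09237 years

t ≈ 0.0924 years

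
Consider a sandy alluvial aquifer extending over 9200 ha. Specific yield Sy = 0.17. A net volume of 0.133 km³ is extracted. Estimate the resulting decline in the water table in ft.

Δh ≈ 27.9 ft

A = 9200 ha = 9.2 × 10^7 m²
ΔV = 0.133 km³ = 1.33 × 10^8 m³
Δh = ΔV / (Sy × A) = 1.33 × 10^8 m³ / (0.17 × 9.2 × 10^7 m²) = 8.504 m
Δh = 8.504 m = 27.9 ft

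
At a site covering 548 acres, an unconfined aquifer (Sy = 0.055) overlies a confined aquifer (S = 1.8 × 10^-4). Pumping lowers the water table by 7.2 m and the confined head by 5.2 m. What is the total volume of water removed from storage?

A = 548 acres = 2.218 × 10^6 m²
Unconfined: ΔV_u = Sy × A × Δh_u = 0.055 × 2.218 × 10^6 × 7.2 = 8.782 × 10^5 m³
Confined: ΔV_c = S × A × Δh_c = 1.8 × 10^-4 × 2.218 × 10^6 × 5.2 = 2076 m³
Total ΔV = 8.782 × 10^5 + 2076 = 8.803 × 10^5 m³

ΔV ≈ 8.8 × 10^5 m³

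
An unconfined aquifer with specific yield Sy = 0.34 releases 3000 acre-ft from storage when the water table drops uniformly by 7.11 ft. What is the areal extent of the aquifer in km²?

Δh = 7.11 ft = 2.167 m
ΔV = 3000 acre-ft = 3.7 × 10^6 m³
A = ΔV / (Sy × Δh) = 3.7 × 10^6 / (0.34 × 2.167) = 5.022 × 10^6 m²
A = 5.022 × 10^6 m² = 5.022 km²

A ≈ 5.02 km²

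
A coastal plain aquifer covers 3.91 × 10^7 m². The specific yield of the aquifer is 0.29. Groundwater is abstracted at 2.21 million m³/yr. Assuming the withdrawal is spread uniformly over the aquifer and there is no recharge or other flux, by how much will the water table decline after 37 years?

Δh ≈ 7.21 m

Q = 2.21 million m³/yr = 6055 m³/d
t = 37 years = 13500 d
ΔV = Q × t = 6055 m³/d × 13500 d = 8.177 × 10^7 m³
Δh = ΔV / (Sy × A) = 8.177 × 10^7 / (0.29 × 3.91 × 10^7) = 7.211 m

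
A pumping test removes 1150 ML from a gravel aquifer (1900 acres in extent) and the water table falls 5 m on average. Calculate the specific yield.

A = 1900 acres = 7.689 × 10^6 m²
ΔV = 1150 ML = 1.15 × 10^6 m³
Sy = ΔV / (A × Δh) = 1.15 × 10^6 m³ / (7.689 × 10^6 m² × 5 m) = 0.02991

Sy ≈ 0.03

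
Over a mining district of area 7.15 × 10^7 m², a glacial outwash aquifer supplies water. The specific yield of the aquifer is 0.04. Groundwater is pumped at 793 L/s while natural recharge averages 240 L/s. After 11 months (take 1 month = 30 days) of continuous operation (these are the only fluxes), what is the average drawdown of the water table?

Δh ≈ 5.51 m

Net abstraction = 793 − 240 = 553 L/s
Q_net = 553 L/s = 47780 m³/d
t = 11 months = 330 d
ΔV = Q × t = 47780 m³/d × 330 d = 1.577 × 10^7 m³
Δh = ΔV / (Sy × A) = 1.577 × 10^7 / (0.04 × 7.15 × 10^7) = 5.513 m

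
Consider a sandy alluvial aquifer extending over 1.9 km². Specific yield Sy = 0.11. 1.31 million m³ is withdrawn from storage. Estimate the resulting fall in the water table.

Δh ≈ 6.27 m

A = 1.9 km² = 1.9 × 10^6 m²
ΔV = 1.31 million m³ = 1.31 × 10^6 m³
Δh = ΔV / (Sy × A) = 1.31 × 10^6 m³ / (0.11 × 1.9 × 10^6 m²) = 6.268 m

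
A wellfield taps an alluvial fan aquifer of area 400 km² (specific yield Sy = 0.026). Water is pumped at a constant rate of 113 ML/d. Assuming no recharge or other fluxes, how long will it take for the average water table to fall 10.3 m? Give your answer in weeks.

A = 400 km² = 4 × 10^8 m²
ΔV = Sy × A × Δh = 0.026 × 4 × 10^8 × 10.3 = 1.071 × 10^8 m³
Q = 113 ML/d = 1.13 × 10^5 m³/d
t = ΔV / Q = 1.071 × 10^8 m³ / 1.13 × 10^5 m³/d = 948 d
t = 948 d ≈ 135.4 weeks

t ≈ 135 weeks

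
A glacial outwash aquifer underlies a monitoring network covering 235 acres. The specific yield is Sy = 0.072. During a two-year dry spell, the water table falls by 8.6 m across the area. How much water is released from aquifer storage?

A = 235 acres = 9.51 × 10^5 m²
ΔV = Sy × A × Δh = 0.072 × 9.51 × 10^5 m² × 8.6 m = 5.889 × 10^5 m³

ΔV ≈ 5.89 × 10^5 m³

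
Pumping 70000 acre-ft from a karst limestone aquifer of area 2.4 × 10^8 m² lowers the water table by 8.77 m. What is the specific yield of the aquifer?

Sy ≈ 0.041

ΔV = 70000 acre-ft = 8.634 × 10^7 m³
Sy = ΔV / (A × Δh) = 8.634 × 10^7 m³ / (2.4 × 10^8 m² × 8.77 m) = 0.04102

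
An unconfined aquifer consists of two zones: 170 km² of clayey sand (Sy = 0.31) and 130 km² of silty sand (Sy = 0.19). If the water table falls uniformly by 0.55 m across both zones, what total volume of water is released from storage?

A₁ = 170 km² = 1.7 × 10^8 m²; A₂ = 130 km² = 1.3 × 10^8 m²
ΔV₁ = 0.31 × 1.7 × 10^8 × 0.55 = 2.899 × 10^7 m³
ΔV₂ = 0.19 × 1.3 × 10^8 × 0.55 = 1.359 × 10^7 m³
ΔV = ΔV₁ + ΔV₂ = 4.257 × 10^7 m³

ΔV ≈ 4.26 × 10^7 m³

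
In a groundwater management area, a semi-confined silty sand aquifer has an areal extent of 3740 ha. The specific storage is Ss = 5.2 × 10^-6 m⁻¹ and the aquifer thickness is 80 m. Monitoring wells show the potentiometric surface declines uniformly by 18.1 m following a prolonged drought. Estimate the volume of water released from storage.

S = Ss × b = 5.2 × 10^-6 m⁻¹ × 80 m = 4.16 × 10^-4
A = 3740 ha = 3.74 × 10^7 m²
ΔV = S × A × Δh = 4.16 × 10^-4 × 3.74 × 10^7 m² × 18.1 m = 2.816 × 10^5 m³

ΔV ≈ 2.82 × 10^5 m³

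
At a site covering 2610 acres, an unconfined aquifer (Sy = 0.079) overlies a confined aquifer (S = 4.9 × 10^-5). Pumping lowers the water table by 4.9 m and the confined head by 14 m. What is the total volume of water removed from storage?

A = 2610 acres = 1.056 × 10^7 m²
Unconfined: ΔV_u = Sy × A × Δh_u = 0.079 × 1.056 × 10^7 × 4.9 = 4.089 × 10^6 m³
Confined: ΔV_c = S × A × Δh_c = 4.9 × 10^-5 × 1.056 × 10^7 × 14 = 7246 m³
Total ΔV = 4.089 × 10^6 + 7246 = 4.096 × 10^6 m³

ΔV ≈ 4.1 × 10^6 m³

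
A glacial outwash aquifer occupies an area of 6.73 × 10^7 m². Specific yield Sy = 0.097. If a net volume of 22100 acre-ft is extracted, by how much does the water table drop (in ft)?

Δh ≈ 13.7 ft

ΔV = 22100 acre-ft = 2.726 × 10^7 m³
Δh = ΔV / (Sy × A) = 2.726 × 10^7 m³ / (0.097 × 6.73 × 10^7 m²) = 4.176 m
Δh = 4.176 m = 13.7 ft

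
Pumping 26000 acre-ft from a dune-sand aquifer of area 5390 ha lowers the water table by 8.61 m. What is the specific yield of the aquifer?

Sy ≈ 0.069

A = 5390 ha = 5.39 × 10^7 m²
ΔV = 26000 acre-ft = 3.207 × 10^7 m³
Sy = ΔV / (A × Δh) = 3.207 × 10^7 m³ / (5.39 × 10^7 m² × 8.61 m) = 0.06911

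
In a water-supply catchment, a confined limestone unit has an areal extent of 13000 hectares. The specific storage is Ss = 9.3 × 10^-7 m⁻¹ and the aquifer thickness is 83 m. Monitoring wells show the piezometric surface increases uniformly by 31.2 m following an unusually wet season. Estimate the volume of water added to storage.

S = Ss × b = 9.3 × 10^-7 m⁻¹ × 83 m = 7.719 × 10^-5
A = 13000 hectares = 1.3 × 10^8 m²
ΔV = S × A × Δh = 7.719 × 10^-5 × 1.3 × 10^8 m² × 31.2 m = 3.131 × 10^5 m³

ΔV ≈ 3.13 × 10^5 m³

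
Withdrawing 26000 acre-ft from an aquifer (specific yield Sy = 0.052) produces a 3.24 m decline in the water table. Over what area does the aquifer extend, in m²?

ΔV = 26000 acre-ft = 3.207 × 10^7 m³
A = ΔV / (Sy × Δh) = 3.207 × 10^7 / (0.052 × 3.24) = 1.904 × 10^8 m²

A ≈ 1.9 × 10^8 m²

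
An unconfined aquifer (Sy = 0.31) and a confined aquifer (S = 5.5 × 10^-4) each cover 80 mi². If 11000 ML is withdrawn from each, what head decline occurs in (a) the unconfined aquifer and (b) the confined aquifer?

Δh_u ≈ 0.171 m; Δh_c ≈ 96.5 m

A = 80 mi² = 2.072 × 10^8 m²
ΔV = 11000 ML = 1.1 × 10^7 m³
Unconfined: Δh_u = ΔV/(Sy·A) = 1.1 × 10^7/(0.31 × 2.072 × 10^8) = 0.1713 m
Confined: Δh_c = ΔV/(S·A) = 1.1 × 10^7/(5.5 × 10^-4 × 2.072 × 10^8) = 96.53 m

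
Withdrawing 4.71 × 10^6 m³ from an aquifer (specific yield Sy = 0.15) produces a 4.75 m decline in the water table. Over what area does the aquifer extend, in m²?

A ≈ 6.61 × 10^6 m²

A = ΔV / (Sy × Δh) = 4.71 × 10^6 / (0.15 × 4.75) = 6.611 × 10^6 m²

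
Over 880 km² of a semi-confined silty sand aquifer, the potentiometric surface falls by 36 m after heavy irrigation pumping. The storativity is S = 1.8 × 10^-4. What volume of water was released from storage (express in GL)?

A = 880 km² = 8.8 × 10^8 m²
ΔV = S × A × Δh = 1.8 × 10^-4 × 8.8 × 10^8 m² × 36 m = 5.702 × 10^6 m³
ΔV = 5.702 × 10^6 m³ = 5.702 GL

ΔV ≈ 5.7 GL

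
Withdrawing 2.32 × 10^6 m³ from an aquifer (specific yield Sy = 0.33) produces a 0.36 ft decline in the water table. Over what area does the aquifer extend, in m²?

Δh = 0.36 ft = 0.1097 m
A = ΔV / (Sy × Δh) = 2.32 × 10^6 / (0.33 × 0.1097) = 6.407 × 10^7 m²

A ≈ 6.41 × 10^7 m²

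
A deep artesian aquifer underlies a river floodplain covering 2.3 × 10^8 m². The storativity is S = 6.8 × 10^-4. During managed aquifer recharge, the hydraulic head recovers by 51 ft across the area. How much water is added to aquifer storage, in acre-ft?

ΔV ≈ 1970 acre-ft

Δh = 51 ft = 15.54 m
ΔV = S × A × Δh = 6.8 × 10^-4 × 2.3 × 10^8 m² × 15.54 m = 2.431 × 10^6 m³
ΔV = 2.431 × 10^6 m³ = 1971 acre-ft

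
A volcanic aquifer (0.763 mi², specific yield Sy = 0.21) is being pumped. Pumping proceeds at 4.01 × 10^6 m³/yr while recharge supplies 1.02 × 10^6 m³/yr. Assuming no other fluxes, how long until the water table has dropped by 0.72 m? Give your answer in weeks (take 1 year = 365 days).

t ≈ 5.21 weeks

A = 0.763 mi² = 1.976 × 10^6 m²
ΔV = Sy × A × Δh = 0.21 × 1.976 × 10^6 × 0.72 = 2.988 × 10^5 m³
Net withdrawal = 4.01 × 10^6 − 1.02 × 10^6 = 2.99 × 10^6 m³/yr = 8192 m³/d
t = ΔV / Q = 2.988 × 10^5 m³ / 8192 m³/d = 36.48 d
t = 36.48 d ≈ 5.211 weeks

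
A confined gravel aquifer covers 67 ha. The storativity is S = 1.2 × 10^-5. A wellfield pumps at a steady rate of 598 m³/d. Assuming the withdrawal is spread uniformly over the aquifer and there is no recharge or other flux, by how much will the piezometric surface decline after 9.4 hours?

A = 67 ha = 6.7 × 10^5 m²
t = 9.4 hours = 0.3917 d
ΔV = Q × t = 598 m³/d × 0.3917 d = 234.2 m³
Δh = ΔV / (S × A) = 234.2 / (1.2 × 10^-5 × 6.7 × 10^5) = 29.13 m

Δh ≈ 29.1 m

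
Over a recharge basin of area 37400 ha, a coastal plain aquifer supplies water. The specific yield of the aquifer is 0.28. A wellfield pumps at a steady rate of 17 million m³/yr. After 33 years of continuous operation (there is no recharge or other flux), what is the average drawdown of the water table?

A = 37400 ha = 3.74 × 10^8 m²
Q = 17 million m³/yr = 46580 m³/d
t = 33 years = 12040 d
ΔV = Q × t = 46580 m³/d × 12040 d = 5.61 × 10^8 m³
Δh = ΔV / (Sy × A) = 5.61 × 10^8 / (0.28 × 3.74 × 10^8) = 5.357 m

Δh ≈ 5.36 m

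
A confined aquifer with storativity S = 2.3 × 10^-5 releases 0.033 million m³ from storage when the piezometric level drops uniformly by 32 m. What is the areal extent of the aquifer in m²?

A ≈ 4.48 × 10^7 m²

ΔV = 0.033 million m³ = 33000 m³
A = ΔV / (S × Δh) = 33000 / (2.3 × 10^-5 × 32) = 4.484 × 10^7 m²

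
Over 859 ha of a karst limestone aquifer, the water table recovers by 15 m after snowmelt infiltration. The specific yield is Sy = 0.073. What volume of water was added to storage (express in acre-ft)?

ΔV ≈ 7630 acre-ft

A = 859 ha = 8.59 × 10^6 m²
ΔV = Sy × A × Δh = 0.073 × 8.59 × 10^6 m² × 15 m = 9.406 × 10^6 m³
ΔV = 9.406 × 10^6 m³ = 7626 acre-ft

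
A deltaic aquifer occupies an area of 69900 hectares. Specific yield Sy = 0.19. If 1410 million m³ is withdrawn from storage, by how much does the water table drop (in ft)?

Δh ≈ 34.8 ft

A = 69900 hectares = 6.99 × 10^8 m²
ΔV = 1410 million m³ = 1.41 × 10^9 m³
Δh = ΔV / (Sy × A) = 1.41 × 10^9 m³ / (0.19 × 6.99 × 10^8 m²) = 10.62 m
Δh = 10.62 m = 34.83 ft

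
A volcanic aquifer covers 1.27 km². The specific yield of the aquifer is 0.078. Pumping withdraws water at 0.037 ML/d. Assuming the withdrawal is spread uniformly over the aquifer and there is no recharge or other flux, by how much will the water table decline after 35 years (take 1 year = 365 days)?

Δh ≈ 4.77 m

A = 1.27 km² = 1.27 × 10^6 m²
Q = 0.037 ML/d = 37 m³/d
t = 35 years = 12780 d
ΔV = Q × t = 37 m³/d × 12780 d = 4.727 × 10^5 m³
Δh = ΔV / (Sy × A) = 4.727 × 10^5 / (0.078 × 1.27 × 10^6) = 4.772 m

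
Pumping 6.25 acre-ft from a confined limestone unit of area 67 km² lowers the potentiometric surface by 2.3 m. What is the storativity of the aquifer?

A = 67 km² = 6.7 × 10^7 m²
ΔV = 6.25 acre-ft = 7709 m³
S = ΔV / (A × Δh) = 7709 m³ / (6.7 × 10^7 m² × 2.3 m) = 5.003 × 10^-5

S ≈ 5 × 10^-5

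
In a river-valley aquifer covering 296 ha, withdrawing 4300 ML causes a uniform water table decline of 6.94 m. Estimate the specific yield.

A = 296 ha = 2.96 × 10^6 m²
ΔV = 4300 ML = 4.3 × 10^6 m³
Sy = ΔV / (A × Δh) = 4.3 × 10^6 m³ / (2.96 × 10^6 m² × 6.94 m) = 0.2093

Sy ≈ 0.21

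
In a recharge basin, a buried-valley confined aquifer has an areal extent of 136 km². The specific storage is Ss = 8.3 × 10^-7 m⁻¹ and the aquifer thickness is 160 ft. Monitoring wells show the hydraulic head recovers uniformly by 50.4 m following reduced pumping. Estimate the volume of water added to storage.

ΔV ≈ 2.77 × 10^5 m³

b = 160 ft = 48.77 m
S = Ss × b = 8.3 × 10^-7 m⁻¹ × 48.77 m = 4.048 × 10^-5
A = 136 km² = 1.36 × 10^8 m²
ΔV = S × A × Δh = 4.048 × 10^-5 × 1.36 × 10^8 m² × 50.4 m = 2.774 × 10^5 m³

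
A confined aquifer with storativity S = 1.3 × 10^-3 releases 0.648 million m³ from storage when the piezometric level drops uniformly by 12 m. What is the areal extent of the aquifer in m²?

A ≈ 4.15 × 10^7 m²

ΔV = 0.648 million m³ = 6.48 × 10^5 m³
A = ΔV / (S × Δh) = 6.48 × 10^5 / (0.0013 × 12) = 4.154 × 10^7 m²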